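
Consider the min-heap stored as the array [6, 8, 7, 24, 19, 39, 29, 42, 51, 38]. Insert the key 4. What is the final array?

append 4 at index 10 → [6, 8, 7, 24, 19, 39, 29, 42, 51, 38, 4]
4 < parent 19 at index 4, swap → [6, 8, 7, 24, 4, 39, 29, 42, 51, 38, 19]
4 < parent 8 at index 1, swap → [6, 4, 7, 24, 8, 39, 29, 42, 51, 38, 19]
4 < parent 6 at index 0, swap → [4, 6, 7, 24, 8, 39, 29, 42, 51, 38, 19]

[4, 6, 7, 24, 8, 39, 29, 42, 51, 38, 19]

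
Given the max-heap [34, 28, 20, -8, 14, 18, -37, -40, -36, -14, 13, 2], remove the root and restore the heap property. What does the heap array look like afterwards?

[28, 14, 20, -8, 13, 18, -37, -40, -36, -14, 2]

remove root 34; move last element 2 to root → [2, 28, 20, -8, 14, 18, -37, -40, -36, -14, 13]
2 vs larger child 28 at index 1, swap → [28, 2, 20, -8, 14, 18, -37, -40, -36, -14, 13]
2 vs larger child 14 at index 4, swap → [28, 14, 20, -8, 2, 18, -37, -40, -36, -14, 13]
2 vs larger child 13 at index 10, swap → [28, 14, 20, -8, 13, 18, -37, -40, -36, -14, 2]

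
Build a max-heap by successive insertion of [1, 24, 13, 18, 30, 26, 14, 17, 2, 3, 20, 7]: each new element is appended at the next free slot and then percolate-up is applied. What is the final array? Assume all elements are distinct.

Insert 1:
  append 1 at index 0 → [1] (no swap needed)
Insert 24:
  append 24 at index 1 → [1, 24]
  24 > parent 1 at index 0, swap → [24, 1]
Insert 13:
  append 13 at index 2 → [24, 1, 13] (no swap needed)
Insert 18:
  append 18 at index 3 → [24, 1, 13, 18]
  18 > parent 1 at index 1, swap → [24, 18, 13, 1]
Insert 30:
  append 30 at index 4 → [24, 18, 13, 1, 30]
  30 > parent 18 at index 1, swap → [24, 30, 13, 1, 18]
  30 > parent 24 at index 0, swap → [30, 24, 13, 1, 18]
Insert 26:
  append 26 at index 5 → [30, 24, 13, 1, 18, 26]
  26 > parent 13 at index 2, swap → [30, 24, 26, 1, 18, 13]
Insert 14:
  append 14 at index 6 → [30, 24, 26, 1, 18, 13, 14] (no swap needed)
Insert 17:
  append 17 at index 7 → [30, 24, 26, 1, 18, 13, 14, 17]
  17 > parent 1 at index 3, swap → [30, 24, 26, 17, 18, 13, 14, 1]
Insert 2:
  append 2 at index 8 → [30, 24, 26, 17, 18, 13, 14, 1, 2] (no swap needed)
Insert 3:
  append 3 at index 9 → [30, 24, 26, 17, 18, 13, 14, 1, 2, 3] (no swap needed)
Insert 20:
  append 20 at index 10 → [30, 24, 26, 17, 18, 13, 14, 1, 2, 3, 20]
  20 > parent 18 at index 4, swap → [30, 24, 26, 17, 20, 13, 14, 1, 2, 3, 18]
Insert 7:
  append 7 at index 11 → [30, 24, 26, 17, 20, 13, 14, 1, 2, 3, 18, 7] (no swap needed)

[30, 24, 26, 17, 20, 13, 14, 1, 2, 3, 18, 7]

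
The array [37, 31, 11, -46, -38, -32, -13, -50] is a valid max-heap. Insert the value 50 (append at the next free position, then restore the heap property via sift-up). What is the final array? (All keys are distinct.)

append 50 at index 8 → [37, 31, 11, -46, -38, -32, -13, -50, 50]
50 > parent -46 at index 3, swap → [37, 31, 11, 50, -38, -32, -13, -50, -46]
50 > parent 31 at index 1, swap → [37, 50, 11, 31, -38, -32, -13, -50, -46]
50 > parent 37 at index 0, swap → [50, 37, 11, 31, -38, -32, -13, -50, -46]

[50, 37, 11, 31, -38, -32, -13, -50, -46]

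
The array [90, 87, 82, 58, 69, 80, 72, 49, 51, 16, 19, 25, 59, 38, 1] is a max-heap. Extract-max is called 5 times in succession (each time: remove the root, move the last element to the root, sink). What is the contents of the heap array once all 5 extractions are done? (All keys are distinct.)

extract-max #1 returns 90:
  remove root 90; move last element 1 to root → [1, 87, 82, 58, 69, 80, 72, 49, 51, 16, 19, 25, 59, 38]
  1 vs larger child 87 at index 1, swap → [87, 1, 82, 58, 69, 80, 72, 49, 51, 16, 19, 25, 59, 38]
  1 vs larger child 69 at index 4, swap → [87, 69, 82, 58, 1, 80, 72, 49, 51, 16, 19, 25, 59, 38]
  1 vs larger child 19 at index 10, swap → [87, 69, 82, 58, 19, 80, 72, 49, 51, 16, 1, 25, 59, 38]
extract-max #2 returns 87:
  remove root 87; move last element 38 to root → [38, 69, 82, 58, 19, 80, 72, 49, 51, 16, 1, 25, 59]
  38 vs larger child 82 at index 2, swap → [82, 69, 38, 58, 19, 80, 72, 49, 51, 16, 1, 25, 59]
  38 vs larger child 80 at index 5, swap → [82, 69, 80, 58, 19, 38, 72, 49, 51, 16, 1, 25, 59]
  38 vs larger child 59 at index 12, swap → [82, 69, 80, 58, 19, 59, 72, 49, 51, 16, 1, 25, 38]
extract-max #3 returns 82:
  remove root 82; move last element 38 to root → [38, 69, 80, 58, 19, 59, 72, 49, 51, 16, 1, 25]
  38 vs larger child 80 at index 2, swap → [80, 69, 38, 58, 19, 59, 72, 49, 51, 16, 1, 25]
  38 vs larger child 72 at index 6, swap → [80, 69, 72, 58, 19, 59, 38, 49, 51, 16, 1, 25]
extract-max #4 returns 80:
  remove root 80; move last element 25 to root → [25, 69, 72, 58, 19, 59, 38, 49, 51, 16, 1]
  25 vs larger child 72 at index 2, swap → [72, 69, 25, 58, 19, 59, 38, 49, 51, 16, 1]
  25 vs larger child 59 at index 5, swap → [72, 69, 59, 58, 19, 25, 38, 49, 51, 16, 1]
extract-max #5 returns 72:
  remove root 72; move last element 1 to root → [1, 69, 59, 58, 19, 25, 38, 49, 51, 16]
  1 vs larger child 69 at index 1, swap → [69, 1, 59, 58, 19, 25, 38, 49, 51, 16]
  1 vs larger child 58 at index 3, swap → [69, 58, 59, 1, 19, 25, 38, 49, 51, 16]
  1 vs larger child 51 at index 8, swap → [69, 58, 59, 51, 19, 25, 38, 49, 1, 16]

[69, 58, 59, 51, 19, 25, 38, 49, 1, 16]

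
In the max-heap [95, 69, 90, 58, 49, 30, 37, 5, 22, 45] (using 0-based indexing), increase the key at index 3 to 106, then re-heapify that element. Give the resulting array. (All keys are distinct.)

[106, 95, 90, 69, 49, 30, 37, 5, 22, 45]

set index 3 from 58 to 106 → [95, 69, 90, 106, 49, 30, 37, 5, 22, 45]
106 > parent 69 at index 1, swap → [95, 106, 90, 69, 49, 30, 37, 5, 22, 45]
106 > parent 95 at index 0, swap → [106, 95, 90, 69, 49, 30, 37, 5, 22, 45]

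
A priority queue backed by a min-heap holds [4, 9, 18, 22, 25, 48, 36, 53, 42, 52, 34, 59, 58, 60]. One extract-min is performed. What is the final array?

remove root 4; move last element 60 to root → [60, 9, 18, 22, 25, 48, 36, 53, 42, 52, 34, 59, 58]
60 vs smaller child 9 at index 1, swap → [9, 60, 18, 22, 25, 48, 36, 53, 42, 52, 34, 59, 58]
60 vs smaller child 22 at index 3, swap → [9, 22, 18, 60, 25, 48, 36, 53, 42, 52, 34, 59, 58]
60 vs smaller child 42 at index 8, swap → [9, 22, 18, 42, 25, 48, 36, 53, 60, 52, 34, 59, 58]

[9, 22, 18, 42, 25, 48, 36, 53, 60, 52, 34, 59, 58]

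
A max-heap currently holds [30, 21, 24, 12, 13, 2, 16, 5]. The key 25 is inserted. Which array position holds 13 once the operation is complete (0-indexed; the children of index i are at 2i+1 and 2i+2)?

4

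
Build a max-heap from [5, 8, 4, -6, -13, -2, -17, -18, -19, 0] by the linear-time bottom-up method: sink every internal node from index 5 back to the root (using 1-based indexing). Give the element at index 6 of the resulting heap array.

-2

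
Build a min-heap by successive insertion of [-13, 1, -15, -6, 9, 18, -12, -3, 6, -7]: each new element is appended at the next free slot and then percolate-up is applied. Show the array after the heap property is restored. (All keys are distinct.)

[-15, -7, -13, -3, -6, 18, -12, 1, 6, 9]

Insert -13:
  append -13 at index 0 → [-13] (no swap needed)
Insert 1:
  append 1 at index 1 → [-13, 1] (no swap needed)
Insert -15:
  append -15 at index 2 → [-13, 1, -15]
  -15 < parent -13 at index 0, swap → [-15, 1, -13]
Insert -6:
  append -6 at index 3 → [-15, 1, -13, -6]
  -6 < parent 1 at index 1, swap → [-15, -6, -13, 1]
Insert 9:
  append 9 at index 4 → [-15, -6, -13, 1, 9] (no swap needed)
Insert 18:
  append 18 at index 5 → [-15, -6, -13, 1, 9, 18] (no swap needed)
Insert -12:
  append -12 at index 6 → [-15, -6, -13, 1, 9, 18, -12] (no swap needed)
Insert -3:
  append -3 at index 7 → [-15, -6, -13, 1, 9, 18, -12, -3]
  -3 < parent 1 at index 3, swap → [-15, -6, -13, -3, 9, 18, -12, 1]
Insert 6:
  append 6 at index 8 → [-15, -6, -13, -3, 9, 18, -12, 1, 6] (no swap needed)
Insert -7:
  append -7 at index 9 → [-15, -6, -13, -3, 9, 18, -12, 1, 6, -7]
  -7 < parent 9 at index 4, swap → [-15, -6, -13, -3, -7, 18, -12, 1, 6, 9]
  -7 < parent -6 at index 1, swap → [-15, -7, -13, -3, -6, 18, -12, 1, 6, 9]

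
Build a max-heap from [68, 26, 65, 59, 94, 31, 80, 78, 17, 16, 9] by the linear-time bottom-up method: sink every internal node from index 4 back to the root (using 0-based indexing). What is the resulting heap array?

[94, 78, 80, 68, 26, 31, 65, 59, 17, 16, 9]

sift down from index 4: already satisfies heap property
sift down from index 3:
  59 vs larger child 78 at index 7, swap → [68, 26, 65, 78, 94, 31, 80, 59, 17, 16, 9]
sift down from index 2:
  65 vs larger child 80 at index 6, swap → [68, 26, 80, 78, 94, 31, 65, 59, 17, 16, 9]
sift down from index 1:
  26 vs larger child 94 at index 4, swap → [68, 94, 80, 78, 26, 31, 65, 59, 17, 16, 9]
sift down from index 0:
  68 vs larger child 94 at index 1, swap → [94, 68, 80, 78, 26, 31, 65, 59, 17, 16, 9]
  68 vs larger child 78 at index 3, swap → [94, 78, 80, 68, 26, 31, 65, 59, 17, 16, 9]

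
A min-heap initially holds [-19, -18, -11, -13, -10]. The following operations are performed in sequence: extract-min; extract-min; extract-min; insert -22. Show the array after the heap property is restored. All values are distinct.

[-22, -10, -11]

extract-min → returns -19:
  remove root -19; move last element -10 to root → [-10, -18, -11, -13]
  -10 vs smaller child -18 at index 1, swap → [-18, -10, -11, -13]
  -10 vs only child -13 at index 3, swap → [-18, -13, -11, -10]
extract-min → returns -18:
  remove root -18; move last element -10 to root → [-10, -13, -11]
  -10 vs smaller child -13 at index 1, swap → [-13, -10, -11]
extract-min → returns -13:
  remove root -13; move last element -11 to root → [-11, -10] (no swap needed)
insert -22:
  append -22 at index 2 → [-11, -10, -22]
  -22 < parent -11 at index 0, swap → [-22, -10, -11]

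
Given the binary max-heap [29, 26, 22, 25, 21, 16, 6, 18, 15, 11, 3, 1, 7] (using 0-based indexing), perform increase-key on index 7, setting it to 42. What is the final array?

[42, 29, 22, 26, 21, 16, 6, 25, 15, 11, 3, 1, 7]

set index 7 from 18 to 42 → [29, 26, 22, 25, 21, 16, 6, 42, 15, 11, 3, 1, 7]
42 > parent 25 at index 3, swap → [29, 26, 22, 42, 21, 16, 6, 25, 15, 11, 3, 1, 7]
42 > parent 26 at index 1, swap → [29, 42, 22, 26, 21, 16, 6, 25, 15, 11, 3, 1, 7]
42 > parent 29 at index 0, swap → [42, 29, 22, 26, 21, 16, 6, 25, 15, 11, 3, 1, 7]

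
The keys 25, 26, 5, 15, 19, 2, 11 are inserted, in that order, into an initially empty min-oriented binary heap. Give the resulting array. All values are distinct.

[2, 15, 5, 26, 19, 25, 11]

Insert 25:
  append 25 at index 0 → [25] (no swap needed)
Insert 26:
  append 26 at index 1 → [25, 26] (no swap needed)
Insert 5:
  append 5 at index 2 → [25, 26, 5]
  5 < parent 25 at index 0, swap → [5, 26, 25]
Insert 15:
  append 15 at index 3 → [5, 26, 25, 15]
  15 < parent 26 at index 1, swap → [5, 15, 25, 26]
Insert 19:
  append 19 at index 4 → [5, 15, 25, 26, 19] (no swap needed)
Insert 2:
  append 2 at index 5 → [5, 15, 25, 26, 19, 2]
  2 < parent 25 at index 2, swap → [5, 15, 2, 26, 19, 25]
  2 < parent 5 at index 0, swap → [2, 15, 5, 26, 19, 25]
Insert 11:
  append 11 at index 6 → [2, 15, 5, 26, 19, 25, 11] (no swap needed)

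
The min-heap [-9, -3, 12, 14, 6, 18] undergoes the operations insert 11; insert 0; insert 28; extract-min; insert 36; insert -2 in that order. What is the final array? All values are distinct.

[-3, -2, 11, 14, 0, 18, 12, 28, 36, 6]

insert 11:
  append 11 at index 6 → [-9, -3, 12, 14, 6, 18, 11]
  11 < parent 12 at index 2, swap → [-9, -3, 11, 14, 6, 18, 12]
insert 0:
  append 0 at index 7 → [-9, -3, 11, 14, 6, 18, 12, 0]
  0 < parent 14 at index 3, swap → [-9, -3, 11, 0, 6, 18, 12, 14]
insert 28:
  append 28 at index 8 → [-9, -3, 11, 0, 6, 18, 12, 14, 28] (no swap needed)
extract-min → returns -9:
  remove root -9; move last element 28 to root → [28, -3, 11, 0, 6, 18, 12, 14]
  28 vs smaller child -3 at index 1, swap → [-3, 28, 11, 0, 6, 18, 12, 14]
  28 vs smaller child 0 at index 3, swap → [-3, 0, 11, 28, 6, 18, 12, 14]
  28 vs only child 14 at index 7, swap → [-3, 0, 11, 14, 6, 18, 12, 28]
insert 36:
  append 36 at index 8 → [-3, 0, 11, 14, 6, 18, 12, 28, 36] (no swap needed)
insert -2:
  append -2 at index 9 → [-3, 0, 11, 14, 6, 18, 12, 28, 36, -2]
  -2 < parent 6 at index 4, swap → [-3, 0, 11, 14, -2, 18, 12, 28, 36, 6]
  -2 < parent 0 at index 1, swap → [-3, -2, 11, 14, 0, 18, 12, 28, 36, 6]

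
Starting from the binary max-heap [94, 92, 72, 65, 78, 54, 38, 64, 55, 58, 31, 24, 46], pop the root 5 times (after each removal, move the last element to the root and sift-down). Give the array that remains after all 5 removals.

[64, 58, 54, 55, 46, 31, 38, 24]

extract-max #1 returns 94:
  remove root 94; move last element 46 to root → [46, 92, 72, 65, 78, 54, 38, 64, 55, 58, 31, 24]
  46 vs larger child 92 at index 1, swap → [92, 46, 72, 65, 78, 54, 38, 64, 55, 58, 31, 24]
  46 vs larger child 78 at index 4, swap → [92, 78, 72, 65, 46, 54, 38, 64, 55, 58, 31, 24]
  46 vs larger child 58 at index 9, swap → [92, 78, 72, 65, 58, 54, 38, 64, 55, 46, 31, 24]
extract-max #2 returns 92:
  remove root 92; move last element 24 to root → [24, 78, 72, 65, 58, 54, 38, 64, 55, 46, 31]
  24 vs larger child 78 at index 1, swap → [78, 24, 72, 65, 58, 54, 38, 64, 55, 46, 31]
  24 vs larger child 65 at index 3, swap → [78, 65, 72, 24, 58, 54, 38, 64, 55, 46, 31]
  24 vs larger child 64 at index 7, swap → [78, 65, 72, 64, 58, 54, 38, 24, 55, 46, 31]
extract-max #3 returns 78:
  remove root 78; move last element 31 to root → [31, 65, 72, 64, 58, 54, 38, 24, 55, 46]
  31 vs larger child 72 at index 2, swap → [72, 65, 31, 64, 58, 54, 38, 24, 55, 46]
  31 vs larger child 54 at index 5, swap → [72, 65, 54, 64, 58, 31, 38, 24, 55, 46]
extract-max #4 returns 72:
  remove root 72; move last element 46 to root → [46, 65, 54, 64, 58, 31, 38, 24, 55]
  46 vs larger child 65 at index 1, swap → [65, 46, 54, 64, 58, 31, 38, 24, 55]
  46 vs larger child 64 at index 3, swap → [65, 64, 54, 46, 58, 31, 38, 24, 55]
  46 vs larger child 55 at index 8, swap → [65, 64, 54, 55, 58, 31, 38, 24, 46]
extract-max #5 returns 65:
  remove root 65; move last element 46 to root → [46, 64, 54, 55, 58, 31, 38, 24]
  46 vs larger child 64 at index 1, swap → [64, 46, 54, 55, 58, 31, 38, 24]
  46 vs larger child 58 at index 4, swap → [64, 58, 54, 55, 46, 31, 38, 24]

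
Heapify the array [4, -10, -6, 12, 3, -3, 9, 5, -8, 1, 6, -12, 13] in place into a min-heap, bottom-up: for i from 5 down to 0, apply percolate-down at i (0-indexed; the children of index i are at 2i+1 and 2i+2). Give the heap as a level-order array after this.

sift down from index 5:
  -3 vs smaller child -12 at index 11, swap → [4, -10, -6, 12, 3, -12, 9, 5, -8, 1, 6, -3, 13]
sift down from index 4:
  3 vs smaller child 1 at index 9, swap → [4, -10, -6, 12, 1, -12, 9, 5, -8, 3, 6, -3, 13]
sift down from index 3:
  12 vs smaller child -8 at index 8, swap → [4, -10, -6, -8, 1, -12, 9, 5, 12, 3, 6, -3, 13]
sift down from index 2:
  -6 vs smaller child -12 at index 5, swap → [4, -10, -12, -8, 1, -6, 9, 5, 12, 3, 6, -3, 13]
sift down from index 1: already satisfies heap property
sift down from index 0:
  4 vs smaller child -12 at index 2, swap → [-12, -10, 4, -8, 1, -6, 9, 5, 12, 3, 6, -3, 13]
  4 vs smaller child -6 at index 5, swap → [-12, -10, -6, -8, 1, 4, 9, 5, 12, 3, 6, -3, 13]
  4 vs smaller child -3 at index 11, swap → [-12, -10, -6, -8, 1, -3, 9, 5, 12, 3, 6, 4, 13]

[-12, -10, -6, -8, 1, -3, 9, 5, 12, 3, 6, 4, 13]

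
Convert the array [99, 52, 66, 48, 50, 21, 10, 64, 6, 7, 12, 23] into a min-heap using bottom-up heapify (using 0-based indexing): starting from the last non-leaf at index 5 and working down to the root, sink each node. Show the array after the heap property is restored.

[6, 7, 10, 48, 12, 21, 66, 64, 52, 50, 99, 23]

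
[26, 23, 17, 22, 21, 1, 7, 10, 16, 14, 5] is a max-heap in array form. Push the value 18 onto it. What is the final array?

append 18 at index 11 → [26, 23, 17, 22, 21, 1, 7, 10, 16, 14, 5, 18]
18 > parent 1 at index 5, swap → [26, 23, 17, 22, 21, 18, 7, 10, 16, 14, 5, 1]
18 > parent 17 at index 2, swap → [26, 23, 18, 22, 21, 17, 7, 10, 16, 14, 5, 1]

[26, 23, 18, 22, 21, 17, 7, 10, 16, 14, 5, 1]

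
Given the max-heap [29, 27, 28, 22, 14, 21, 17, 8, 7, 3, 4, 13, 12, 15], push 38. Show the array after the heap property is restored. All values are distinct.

[38, 27, 29, 22, 14, 21, 28, 8, 7, 3, 4, 13, 12, 15, 17]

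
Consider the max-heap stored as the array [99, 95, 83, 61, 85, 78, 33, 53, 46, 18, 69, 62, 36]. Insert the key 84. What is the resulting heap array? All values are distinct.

append 84 at index 13 → [99, 95, 83, 61, 85, 78, 33, 53, 46, 18, 69, 62, 36, 84]
84 > parent 33 at index 6, swap → [99, 95, 83, 61, 85, 78, 84, 53, 46, 18, 69, 62, 36, 33]
84 > parent 83 at index 2, swap → [99, 95, 84, 61, 85, 78, 83, 53, 46, 18, 69, 62, 36, 33]

[99, 95, 84, 61, 85, 78, 83, 53, 46, 18, 69, 62, 36, 33]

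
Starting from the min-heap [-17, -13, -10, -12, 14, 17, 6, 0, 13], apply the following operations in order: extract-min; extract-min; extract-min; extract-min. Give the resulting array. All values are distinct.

[0, 13, 6, 17, 14]

extract-min → returns -17:
  remove root -17; move last element 13 to root → [13, -13, -10, -12, 14, 17, 6, 0]
  13 vs smaller child -13 at index 1, swap → [-13, 13, -10, -12, 14, 17, 6, 0]
  13 vs smaller child -12 at index 3, swap → [-13, -12, -10, 13, 14, 17, 6, 0]
  13 vs only child 0 at index 7, swap → [-13, -12, -10, 0, 14, 17, 6, 13]
extract-min → returns -13:
  remove root -13; move last element 13 to root → [13, -12, -10, 0, 14, 17, 6]
  13 vs smaller child -12 at index 1, swap → [-12, 13, -10, 0, 14, 17, 6]
  13 vs smaller child 0 at index 3, swap → [-12, 0, -10, 13, 14, 17, 6]
extract-min → returns -12:
  remove root -12; move last element 6 to root → [6, 0, -10, 13, 14, 17]
  6 vs smaller child -10 at index 2, swap → [-10, 0, 6, 13, 14, 17]
extract-min → returns -10:
  remove root -10; move last element 17 to root → [17, 0, 6, 13, 14]
  17 vs smaller child 0 at index 1, swap → [0, 17, 6, 13, 14]
  17 vs smaller child 13 at index 3, swap → [0, 13, 6, 17, 14]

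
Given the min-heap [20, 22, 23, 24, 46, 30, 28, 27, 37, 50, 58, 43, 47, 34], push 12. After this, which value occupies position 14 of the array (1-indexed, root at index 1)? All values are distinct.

34

append 12 at index 15 → [20, 22, 23, 24, 46, 30, 28, 27, 37, 50, 58, 43, 47, 34, 12]
12 < parent 28 at index 7, swap → [20, 22, 23, 24, 46, 30, 12, 27, 37, 50, 58, 43, 47, 34, 28]
12 < parent 23 at index 3, swap → [20, 22, 12, 24, 46, 30, 23, 27, 37, 50, 58, 43, 47, 34, 28]
12 < parent 20 at index 1, swap → [12, 22, 20, 24, 46, 30, 23, 27, 37, 50, 58, 43, 47, 34, 28]
resulting array: [12, 22, 20, 24, 46, 30, 23, 27, 37, 50, 58, 43, 47, 34, 28]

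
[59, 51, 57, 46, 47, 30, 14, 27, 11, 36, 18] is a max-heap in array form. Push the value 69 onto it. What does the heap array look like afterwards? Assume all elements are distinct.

append 69 at index 11 → [59, 51, 57, 46, 47, 30, 14, 27, 11, 36, 18, 69]
69 > parent 30 at index 5, swap → [59, 51, 57, 46, 47, 69, 14, 27, 11, 36, 18, 30]
69 > parent 57 at index 2, swap → [59, 51, 69, 46, 47, 57, 14, 27, 11, 36, 18, 30]
69 > parent 59 at index 0, swap → [69, 51, 59, 46, 47, 57, 14, 27, 11, 36, 18, 30]

[69, 51, 59, 46, 47, 57, 14, 27, 11, 36, 18, 30]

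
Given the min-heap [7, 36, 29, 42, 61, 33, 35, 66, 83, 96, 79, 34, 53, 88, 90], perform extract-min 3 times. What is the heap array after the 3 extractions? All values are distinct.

extract-min #1 returns 7:
  remove root 7; move last element 90 to root → [90, 36, 29, 42, 61, 33, 35, 66, 83, 96, 79, 34, 53, 88]
  90 vs smaller child 29 at index 2, swap → [29, 36, 90, 42, 61, 33, 35, 66, 83, 96, 79, 34, 53, 88]
  90 vs smaller child 33 at index 5, swap → [29, 36, 33, 42, 61, 90, 35, 66, 83, 96, 79, 34, 53, 88]
  90 vs smaller child 34 at index 11, swap → [29, 36, 33, 42, 61, 34, 35, 66, 83, 96, 79, 90, 53, 88]
extract-min #2 returns 29:
  remove root 29; move last element 88 to root → [88, 36, 33, 42, 61, 34, 35, 66, 83, 96, 79, 90, 53]
  88 vs smaller child 33 at index 2, swap → [33, 36, 88, 42, 61, 34, 35, 66, 83, 96, 79, 90, 53]
  88 vs smaller child 34 at index 5, swap → [33, 36, 34, 42, 61, 88, 35, 66, 83, 96, 79, 90, 53]
  88 vs smaller child 53 at index 12, swap → [33, 36, 34, 42, 61, 53, 35, 66, 83, 96, 79, 90, 88]
extract-min #3 returns 33:
  remove root 33; move last element 88 to root → [88, 36, 34, 42, 61, 53, 35, 66, 83, 96, 79, 90]
  88 vs smaller child 34 at index 2, swap → [34, 36, 88, 42, 61, 53, 35, 66, 83, 96, 79, 90]
  88 vs smaller child 35 at index 6, swap → [34, 36, 35, 42, 61, 53, 88, 66, 83, 96, 79, 90]

[34, 36, 35, 42, 61, 53, 88, 66, 83, 96, 79, 90]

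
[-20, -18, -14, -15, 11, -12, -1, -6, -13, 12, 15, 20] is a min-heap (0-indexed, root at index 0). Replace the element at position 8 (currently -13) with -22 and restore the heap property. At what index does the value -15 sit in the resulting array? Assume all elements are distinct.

set index 8 from -13 to -22 → [-20, -18, -14, -15, 11, -12, -1, -6, -22, 12, 15, 20]
-22 < parent -15 at index 3, swap → [-20, -18, -14, -22, 11, -12, -1, -6, -15, 12, 15, 20]
-22 < parent -18 at index 1, swap → [-20, -22, -14, -18, 11, -12, -1, -6, -15, 12, 15, 20]
-22 < parent -20 at index 0, swap → [-22, -20, -14, -18, 11, -12, -1, -6, -15, 12, 15, 20]
resulting array: [-22, -20, -14, -18, 11, -12, -1, -6, -15, 12, 15, 20]

8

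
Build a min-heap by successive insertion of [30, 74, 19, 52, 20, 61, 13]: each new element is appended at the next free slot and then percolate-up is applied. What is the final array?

Insert 30:
  append 30 at index 0 → [30] (no swap needed)
Insert 74:
  append 74 at index 1 → [30, 74] (no swap needed)
Insert 19:
  append 19 at index 2 → [30, 74, 19]
  19 < parent 30 at index 0, swap → [19, 74, 30]
Insert 52:
  append 52 at index 3 → [19, 74, 30, 52]
  52 < parent 74 at index 1, swap → [19, 52, 30, 74]
Insert 20:
  append 20 at index 4 → [19, 52, 30, 74, 20]
  20 < parent 52 at index 1, swap → [19, 20, 30, 74, 52]
Insert 61:
  append 61 at index 5 → [19, 20, 30, 74, 52, 61] (no swap needed)
Insert 13:
  append 13 at index 6 → [19, 20, 30, 74, 52, 61, 13]
  13 < parent 30 at index 2, swap → [19, 20, 13, 74, 52, 61, 30]
  13 < parent 19 at index 0, swap → [13, 20, 19, 74, 52, 61, 30]

[13, 20, 19, 74, 52, 61, 30]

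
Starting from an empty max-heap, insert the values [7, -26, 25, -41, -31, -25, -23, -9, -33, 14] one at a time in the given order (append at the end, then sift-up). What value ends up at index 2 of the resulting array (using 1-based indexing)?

14

Insert 7:
  append 7 at index 1 → [7] (no swap needed)
Insert -26:
  append -26 at index 2 → [7, -26] (no swap needed)
Insert 25:
  append 25 at index 3 → [7, -26, 25]
  25 > parent 7 at index 1, swap → [25, -26, 7]
Insert -41:
  append -41 at index 4 → [25, -26, 7, -41] (no swap needed)
Insert -31:
  append -31 at index 5 → [25, -26, 7, -41, -31] (no swap needed)
Insert -25:
  append -25 at index 6 → [25, -26, 7, -41, -31, -25] (no swap needed)
Insert -23:
  append -23 at index 7 → [25, -26, 7, -41, -31, -25, -23] (no swap needed)
Insert -9:
  append -9 at index 8 → [25, -26, 7, -41, -31, -25, -23, -9]
  -9 > parent -41 at index 4, swap → [25, -26, 7, -9, -31, -25, -23, -41]
  -9 > parent -26 at index 2, swap → [25, -9, 7, -26, -31, -25, -23, -41]
Insert -33:
  append -33 at index 9 → [25, -9, 7, -26, -31, -25, -23, -41, -33] (no swap needed)
Insert 14:
  append 14 at index 10 → [25, -9, 7, -26, -31, -25, -23, -41, -33, 14]
  14 > parent -31 at index 5, swap → [25, -9, 7, -26, 14, -25, -23, -41, -33, -31]
  14 > parent -9 at index 2, swap → [25, 14, 7, -26, -9, -25, -23, -41, -33, -31]
resulting array: [25, 14, 7, -26, -9, -25, -23, -41, -33, -31]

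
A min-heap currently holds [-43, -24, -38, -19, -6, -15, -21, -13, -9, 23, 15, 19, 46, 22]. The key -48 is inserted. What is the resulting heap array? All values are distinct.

append -48 at index 14 → [-43, -24, -38, -19, -6, -15, -21, -13, -9, 23, 15, 19, 46, 22, -48]
-48 < parent -21 at index 6, swap → [-43, -24, -38, -19, -6, -15, -48, -13, -9, 23, 15, 19, 46, 22, -21]
-48 < parent -38 at index 2, swap → [-43, -24, -48, -19, -6, -15, -38, -13, -9, 23, 15, 19, 46, 22, -21]
-48 < parent -43 at index 0, swap → [-48, -24, -43, -19, -6, -15, -38, -13, -9, 23, 15, 19, 46, 22, -21]

[-48, -24, -43, -19, -6, -15, -38, -13, -9, 23, 15, 19, 46, 22, -21]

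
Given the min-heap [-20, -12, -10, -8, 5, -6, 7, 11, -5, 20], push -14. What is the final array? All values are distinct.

[-20, -14, -10, -8, -12, -6, 7, 11, -5, 20, 5]

append -14 at index 10 → [-20, -12, -10, -8, 5, -6, 7, 11, -5, 20, -14]
-14 < parent 5 at index 4, swap → [-20, -12, -10, -8, -14, -6, 7, 11, -5, 20, 5]
-14 < parent -12 at index 1, swap → [-20, -14, -10, -8, -12, -6, 7, 11, -5, 20, 5]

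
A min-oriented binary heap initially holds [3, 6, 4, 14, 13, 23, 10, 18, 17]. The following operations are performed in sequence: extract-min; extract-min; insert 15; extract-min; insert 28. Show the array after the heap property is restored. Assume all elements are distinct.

[10, 13, 15, 14, 18, 23, 17, 28]

extract-min → returns 3:
  remove root 3; move last element 17 to root → [17, 6, 4, 14, 13, 23, 10, 18]
  17 vs smaller child 4 at index 2, swap → [4, 6, 17, 14, 13, 23, 10, 18]
  17 vs smaller child 10 at index 6, swap → [4, 6, 10, 14, 13, 23, 17, 18]
extract-min → returns 4:
  remove root 4; move last element 18 to root → [18, 6, 10, 14, 13, 23, 17]
  18 vs smaller child 6 at index 1, swap → [6, 18, 10, 14, 13, 23, 17]
  18 vs smaller child 13 at index 4, swap → [6, 13, 10, 14, 18, 23, 17]
insert 15:
  append 15 at index 7 → [6, 13, 10, 14, 18, 23, 17, 15] (no swap needed)
extract-min → returns 6:
  remove root 6; move last element 15 to root → [15, 13, 10, 14, 18, 23, 17]
  15 vs smaller child 10 at index 2, swap → [10, 13, 15, 14, 18, 23, 17]
insert 28:
  append 28 at index 7 → [10, 13, 15, 14, 18, 23, 17, 28] (no swap needed)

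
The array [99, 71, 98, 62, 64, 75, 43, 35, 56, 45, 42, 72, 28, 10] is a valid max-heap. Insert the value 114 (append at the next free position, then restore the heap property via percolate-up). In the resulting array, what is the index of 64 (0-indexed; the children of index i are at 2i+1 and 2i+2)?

4

append 114 at index 14 → [99, 71, 98, 62, 64, 75, 43, 35, 56, 45, 42, 72, 28, 10, 114]
114 > parent 43 at index 6, swap → [99, 71, 98, 62, 64, 75, 114, 35, 56, 45, 42, 72, 28, 10, 43]
114 > parent 98 at index 2, swap → [99, 71, 114, 62, 64, 75, 98, 35, 56, 45, 42, 72, 28, 10, 43]
114 > parent 99 at index 0, swap → [114, 71, 99, 62, 64, 75, 98, 35, 56, 45, 42, 72, 28, 10, 43]
resulting array: [114, 71, 99, 62, 64, 75, 98, 35, 56, 45, 42, 72, 28, 10, 43]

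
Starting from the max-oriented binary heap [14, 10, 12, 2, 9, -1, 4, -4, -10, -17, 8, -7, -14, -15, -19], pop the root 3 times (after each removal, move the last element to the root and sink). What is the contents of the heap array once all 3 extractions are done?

extract-max #1 returns 14:
  remove root 14; move last element -19 to root → [-19, 10, 12, 2, 9, -1, 4, -4, -10, -17, 8, -7, -14, -15]
  -19 vs larger child 12 at index 2, swap → [12, 10, -19, 2, 9, -1, 4, -4, -10, -17, 8, -7, -14, -15]
  -19 vs larger child 4 at index 6, swap → [12, 10, 4, 2, 9, -1, -19, -4, -10, -17, 8, -7, -14, -15]
  -19 vs only child -15 at index 13, swap → [12, 10, 4, 2, 9, -1, -15, -4, -10, -17, 8, -7, -14, -19]
extract-max #2 returns 12:
  remove root 12; move last element -19 to root → [-19, 10, 4, 2, 9, -1, -15, -4, -10, -17, 8, -7, -14]
  -19 vs larger child 10 at index 1, swap → [10, -19, 4, 2, 9, -1, -15, -4, -10, -17, 8, -7, -14]
  -19 vs larger child 9 at index 4, swap → [10, 9, 4, 2, -19, -1, -15, -4, -10, -17, 8, -7, -14]
  -19 vs larger child 8 at index 10, swap → [10, 9, 4, 2, 8, -1, -15, -4, -10, -17, -19, -7, -14]
extract-max #3 returns 10:
  remove root 10; move last element -14 to root → [-14, 9, 4, 2, 8, -1, -15, -4, -10, -17, -19, -7]
  -14 vs larger child 9 at index 1, swap → [9, -14, 4, 2, 8, -1, -15, -4, -10, -17, -19, -7]
  -14 vs larger child 8 at index 4, swap → [9, 8, 4, 2, -14, -1, -15, -4, -10, -17, -19, -7]

[9, 8, 4, 2, -14, -1, -15, -4, -10, -17, -19, -7]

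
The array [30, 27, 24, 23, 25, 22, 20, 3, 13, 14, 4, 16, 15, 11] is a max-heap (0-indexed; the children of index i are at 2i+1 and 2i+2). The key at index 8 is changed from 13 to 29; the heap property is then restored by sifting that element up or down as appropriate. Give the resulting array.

[30, 29, 24, 27, 25, 22, 20, 3, 23, 14, 4, 16, 15, 11]

set index 8 from 13 to 29 → [30, 27, 24, 23, 25, 22, 20, 3, 29, 14, 4, 16, 15, 11]
29 > parent 23 at index 3, swap → [30, 27, 24, 29, 25, 22, 20, 3, 23, 14, 4, 16, 15, 11]
29 > parent 27 at index 1, swap → [30, 29, 24, 27, 25, 22, 20, 3, 23, 14, 4, 16, 15, 11]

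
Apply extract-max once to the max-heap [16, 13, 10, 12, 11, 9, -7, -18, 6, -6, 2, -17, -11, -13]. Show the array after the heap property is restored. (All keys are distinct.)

[13, 12, 10, 6, 11, 9, -7, -18, -13, -6, 2, -17, -11]

remove root 16; move last element -13 to root → [-13, 13, 10, 12, 11, 9, -7, -18, 6, -6, 2, -17, -11]
-13 vs larger child 13 at index 1, swap → [13, -13, 10, 12, 11, 9, -7, -18, 6, -6, 2, -17, -11]
-13 vs larger child 12 at index 3, swap → [13, 12, 10, -13, 11, 9, -7, -18, 6, -6, 2, -17, -11]
-13 vs larger child 6 at index 8, swap → [13, 12, 10, 6, 11, 9, -7, -18, -13, -6, 2, -17, -11]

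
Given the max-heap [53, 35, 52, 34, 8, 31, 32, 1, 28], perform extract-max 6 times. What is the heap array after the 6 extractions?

[28, 1, 8]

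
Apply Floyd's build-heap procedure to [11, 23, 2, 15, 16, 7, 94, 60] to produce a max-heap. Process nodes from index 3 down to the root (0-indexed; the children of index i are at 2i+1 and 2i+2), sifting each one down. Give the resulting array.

sift down from index 3:
  15 vs only child 60 at index 7, swap → [11, 23, 2, 60, 16, 7, 94, 15]
sift down from index 2:
  2 vs larger child 94 at index 6, swap → [11, 23, 94, 60, 16, 7, 2, 15]
sift down from index 1:
  23 vs larger child 60 at index 3, swap → [11, 60, 94, 23, 16, 7, 2, 15]
sift down from index 0:
  11 vs larger child 94 at index 2, swap → [94, 60, 11, 23, 16, 7, 2, 15]

[94, 60, 11, 23, 16, 7, 2, 15]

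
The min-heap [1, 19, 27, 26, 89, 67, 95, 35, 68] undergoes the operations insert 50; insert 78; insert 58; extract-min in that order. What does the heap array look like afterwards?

insert 50:
  append 50 at index 9 → [1, 19, 27, 26, 89, 67, 95, 35, 68, 50]
  50 < parent 89 at index 4, swap → [1, 19, 27, 26, 50, 67, 95, 35, 68, 89]
insert 78:
  append 78 at index 10 → [1, 19, 27, 26, 50, 67, 95, 35, 68, 89, 78] (no swap needed)
insert 58:
  append 58 at index 11 → [1, 19, 27, 26, 50, 67, 95, 35, 68, 89, 78, 58]
  58 < parent 67 at index 5, swap → [1, 19, 27, 26, 50, 58, 95, 35, 68, 89, 78, 67]
extract-min → returns 1:
  remove root 1; move last element 67 to root → [67, 19, 27, 26, 50, 58, 95, 35, 68, 89, 78]
  67 vs smaller child 19 at index 1, swap → [19, 67, 27, 26, 50, 58, 95, 35, 68, 89, 78]
  67 vs smaller child 26 at index 3, swap → [19, 26, 27, 67, 50, 58, 95, 35, 68, 89, 78]
  67 vs smaller child 35 at index 7, swap → [19, 26, 27, 35, 50, 58, 95, 67, 68, 89, 78]

[19, 26, 27, 35, 50, 58, 95, 67, 68, 89, 78]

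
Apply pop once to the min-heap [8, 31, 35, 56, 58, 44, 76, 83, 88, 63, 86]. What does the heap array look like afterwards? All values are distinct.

[31, 56, 35, 83, 58, 44, 76, 86, 88, 63]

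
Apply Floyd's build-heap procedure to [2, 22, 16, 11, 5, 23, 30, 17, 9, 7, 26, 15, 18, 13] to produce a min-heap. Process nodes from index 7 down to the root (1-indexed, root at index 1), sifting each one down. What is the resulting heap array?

[2, 5, 13, 9, 7, 15, 16, 17, 11, 22, 26, 23, 18, 30]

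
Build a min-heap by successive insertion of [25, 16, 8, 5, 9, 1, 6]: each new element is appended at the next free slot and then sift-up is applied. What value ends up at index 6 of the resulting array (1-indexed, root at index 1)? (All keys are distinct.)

Insert 25:
  append 25 at index 1 → [25] (no swap needed)
Insert 16:
  append 16 at index 2 → [25, 16]
  16 < parent 25 at index 1, swap → [16, 25]
Insert 8:
  append 8 at index 3 → [16, 25, 8]
  8 < parent 16 at index 1, swap → [8, 25, 16]
Insert 5:
  append 5 at index 4 → [8, 25, 16, 5]
  5 < parent 25 at index 2, swap → [8, 5, 16, 25]
  5 < parent 8 at index 1, swap → [5, 8, 16, 25]
Insert 9:
  append 9 at index 5 → [5, 8, 16, 25, 9] (no swap needed)
Insert 1:
  append 1 at index 6 → [5, 8, 16, 25, 9, 1]
  1 < parent 16 at index 3, swap → [5, 8, 1, 25, 9, 16]
  1 < parent 5 at index 1, swap → [1, 8, 5, 25, 9, 16]
Insert 6:
  append 6 at index 7 → [1, 8, 5, 25, 9, 16, 6] (no swap needed)
resulting array: [1, 8, 5, 25, 9, 16, 6]

16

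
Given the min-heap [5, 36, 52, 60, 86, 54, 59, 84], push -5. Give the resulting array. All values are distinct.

append -5 at index 8 → [5, 36, 52, 60, 86, 54, 59, 84, -5]
-5 < parent 60 at index 3, swap → [5, 36, 52, -5, 86, 54, 59, 84, 60]
-5 < parent 36 at index 1, swap → [5, -5, 52, 36, 86, 54, 59, 84, 60]
-5 < parent 5 at index 0, swap → [-5, 5, 52, 36, 86, 54, 59, 84, 60]

[-5, 5, 52, 36, 86, 54, 59, 84, 60]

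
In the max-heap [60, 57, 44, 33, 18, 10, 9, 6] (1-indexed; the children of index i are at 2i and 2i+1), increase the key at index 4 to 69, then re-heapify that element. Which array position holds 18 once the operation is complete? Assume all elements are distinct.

5

set index 4 from 33 to 69 → [60, 57, 44, 69, 18, 10, 9, 6]
69 > parent 57 at index 2, swap → [60, 69, 44, 57, 18, 10, 9, 6]
69 > parent 60 at index 1, swap → [69, 60, 44, 57, 18, 10, 9, 6]
resulting array: [69, 60, 44, 57, 18, 10, 9, 6]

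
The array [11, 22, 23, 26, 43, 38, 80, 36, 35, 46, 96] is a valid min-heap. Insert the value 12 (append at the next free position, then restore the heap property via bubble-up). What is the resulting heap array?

append 12 at index 11 → [11, 22, 23, 26, 43, 38, 80, 36, 35, 46, 96, 12]
12 < parent 38 at index 5, swap → [11, 22, 23, 26, 43, 12, 80, 36, 35, 46, 96, 38]
12 < parent 23 at index 2, swap → [11, 22, 12, 26, 43, 23, 80, 36, 35, 46, 96, 38]

[11, 22, 12, 26, 43, 23, 80, 36, 35, 46, 96, 38]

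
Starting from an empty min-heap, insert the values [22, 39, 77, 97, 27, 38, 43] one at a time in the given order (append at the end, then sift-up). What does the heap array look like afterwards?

[22, 27, 38, 97, 39, 77, 43]

Insert 22:
  append 22 at index 0 → [22] (no swap needed)
Insert 39:
  append 39 at index 1 → [22, 39] (no swap needed)
Insert 77:
  append 77 at index 2 → [22, 39, 77] (no swap needed)
Insert 97:
  append 97 at index 3 → [22, 39, 77, 97] (no swap needed)
Insert 27:
  append 27 at index 4 → [22, 39, 77, 97, 27]
  27 < parent 39 at index 1, swap → [22, 27, 77, 97, 39]
Insert 38:
  append 38 at index 5 → [22, 27, 77, 97, 39, 38]
  38 < parent 77 at index 2, swap → [22, 27, 38, 97, 39, 77]
Insert 43:
  append 43 at index 6 → [22, 27, 38, 97, 39, 77, 43] (no swap needed)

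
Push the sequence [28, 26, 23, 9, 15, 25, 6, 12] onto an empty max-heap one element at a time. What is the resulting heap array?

Insert 28:
  append 28 at index 0 → [28] (no swap needed)
Insert 26:
  append 26 at index 1 → [28, 26] (no swap needed)
Insert 23:
  append 23 at index 2 → [28, 26, 23] (no swap needed)
Insert 9:
  append 9 at index 3 → [28, 26, 23, 9] (no swap needed)
Insert 15:
  append 15 at index 4 → [28, 26, 23, 9, 15] (no swap needed)
Insert 25:
  append 25 at index 5 → [28, 26, 23, 9, 15, 25]
  25 > parent 23 at index 2, swap → [28, 26, 25, 9, 15, 23]
Insert 6:
  append 6 at index 6 → [28, 26, 25, 9, 15, 23, 6] (no swap needed)
Insert 12:
  append 12 at index 7 → [28, 26, 25, 9, 15, 23, 6, 12]
  12 > parent 9 at index 3, swap → [28, 26, 25, 12, 15, 23, 6, 9]

[28, 26, 25, 12, 15, 23, 6, 9]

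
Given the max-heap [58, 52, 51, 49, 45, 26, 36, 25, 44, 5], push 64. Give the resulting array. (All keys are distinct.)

[64, 58, 51, 49, 52, 26, 36, 25, 44, 5, 45]

append 64 at index 10 → [58, 52, 51, 49, 45, 26, 36, 25, 44, 5, 64]
64 > parent 45 at index 4, swap → [58, 52, 51, 49, 64, 26, 36, 25, 44, 5, 45]
64 > parent 52 at index 1, swap → [58, 64, 51, 49, 52, 26, 36, 25, 44, 5, 45]
64 > parent 58 at index 0, swap → [64, 58, 51, 49, 52, 26, 36, 25, 44, 5, 45]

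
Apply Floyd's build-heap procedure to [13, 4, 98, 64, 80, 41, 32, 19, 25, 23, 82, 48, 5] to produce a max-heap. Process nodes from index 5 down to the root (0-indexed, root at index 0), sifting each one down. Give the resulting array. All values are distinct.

[98, 82, 48, 64, 80, 41, 32, 19, 25, 23, 4, 13, 5]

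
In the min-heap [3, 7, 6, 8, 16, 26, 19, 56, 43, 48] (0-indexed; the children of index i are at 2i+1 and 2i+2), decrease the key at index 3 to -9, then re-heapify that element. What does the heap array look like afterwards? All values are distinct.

set index 3 from 8 to -9 → [3, 7, 6, -9, 16, 26, 19, 56, 43, 48]
-9 < parent 7 at index 1, swap → [3, -9, 6, 7, 16, 26, 19, 56, 43, 48]
-9 < parent 3 at index 0, swap → [-9, 3, 6, 7, 16, 26, 19, 56, 43, 48]

[-9, 3, 6, 7, 16, 26, 19, 56, 43, 48]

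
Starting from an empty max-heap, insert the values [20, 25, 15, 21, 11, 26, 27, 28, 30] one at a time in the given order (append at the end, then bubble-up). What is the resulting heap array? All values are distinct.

[30, 28, 26, 27, 11, 15, 25, 20, 21]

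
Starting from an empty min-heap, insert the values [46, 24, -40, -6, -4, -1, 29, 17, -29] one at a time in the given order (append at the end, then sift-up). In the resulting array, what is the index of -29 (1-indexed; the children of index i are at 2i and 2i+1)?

Insert 46:
  append 46 at index 1 → [46] (no swap needed)
Insert 24:
  append 24 at index 2 → [46, 24]
  24 < parent 46 at index 1, swap → [24, 46]
Insert -40:
  append -40 at index 3 → [24, 46, -40]
  -40 < parent 24 at index 1, swap → [-40, 46, 24]
Insert -6:
  append -6 at index 4 → [-40, 46, 24, -6]
  -6 < parent 46 at index 2, swap → [-40, -6, 24, 46]
Insert -4:
  append -4 at index 5 → [-40, -6, 24, 46, -4] (no swap needed)
Insert -1:
  append -1 at index 6 → [-40, -6, 24, 46, -4, -1]
  -1 < parent 24 at index 3, swap → [-40, -6, -1, 46, -4, 24]
Insert 29:
  append 29 at index 7 → [-40, -6, -1, 46, -4, 24, 29] (no swap needed)
Insert 17:
  append 17 at index 8 → [-40, -6, -1, 46, -4, 24, 29, 17]
  17 < parent 46 at index 4, swap → [-40, -6, -1, 17, -4, 24, 29, 46]
Insert -29:
  append -29 at index 9 → [-40, -6, -1, 17, -4, 24, 29, 46, -29]
  -29 < parent 17 at index 4, swap → [-40, -6, -1, -29, -4, 24, 29, 46, 17]
  -29 < parent -6 at index 2, swap → [-40, -29, -1, -6, -4, 24, 29, 46, 17]
resulting array: [-40, -29, -1, -6, -4, 24, 29, 46, 17]

2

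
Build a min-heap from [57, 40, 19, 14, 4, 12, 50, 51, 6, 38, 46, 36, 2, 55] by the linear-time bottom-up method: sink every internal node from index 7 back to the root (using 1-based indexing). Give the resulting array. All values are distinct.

[2, 4, 12, 6, 38, 19, 50, 51, 14, 40, 46, 36, 57, 55]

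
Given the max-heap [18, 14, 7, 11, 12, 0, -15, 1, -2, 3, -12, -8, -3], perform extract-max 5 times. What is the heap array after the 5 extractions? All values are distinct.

extract-max #1 returns 18:
  remove root 18; move last element -3 to root → [-3, 14, 7, 11, 12, 0, -15, 1, -2, 3, -12, -8]
  -3 vs larger child 14 at index 1, swap → [14, -3, 7, 11, 12, 0, -15, 1, -2, 3, -12, -8]
  -3 vs larger child 12 at index 4, swap → [14, 12, 7, 11, -3, 0, -15, 1, -2, 3, -12, -8]
  -3 vs larger child 3 at index 9, swap → [14, 12, 7, 11, 3, 0, -15, 1, -2, -3, -12, -8]
extract-max #2 returns 14:
  remove root 14; move last element -8 to root → [-8, 12, 7, 11, 3, 0, -15, 1, -2, -3, -12]
  -8 vs larger child 12 at index 1, swap → [12, -8, 7, 11, 3, 0, -15, 1, -2, -3, -12]
  -8 vs larger child 11 at index 3, swap → [12, 11, 7, -8, 3, 0, -15, 1, -2, -3, -12]
  -8 vs larger child 1 at index 7, swap → [12, 11, 7, 1, 3, 0, -15, -8, -2, -3, -12]
extract-max #3 returns 12:
  remove root 12; move last element -12 to root → [-12, 11, 7, 1, 3, 0, -15, -8, -2, -3]
  -12 vs larger child 11 at index 1, swap → [11, -12, 7, 1, 3, 0, -15, -8, -2, -3]
  -12 vs larger child 3 at index 4, swap → [11, 3, 7, 1, -12, 0, -15, -8, -2, -3]
  -12 vs only child -3 at index 9, swap → [11, 3, 7, 1, -3, 0, -15, -8, -2, -12]
extract-max #4 returns 11:
  remove root 11; move last element -12 to root → [-12, 3, 7, 1, -3, 0, -15, -8, -2]
  -12 vs larger child 7 at index 2, swap → [7, 3, -12, 1, -3, 0, -15, -8, -2]
  -12 vs larger child 0 at index 5, swap → [7, 3, 0, 1, -3, -12, -15, -8, -2]
extract-max #5 returns 7:
  remove root 7; move last element -2 to root → [-2, 3, 0, 1, -3, -12, -15, -8]
  -2 vs larger child 3 at index 1, swap → [3, -2, 0, 1, -3, -12, -15, -8]
  -2 vs larger child 1 at index 3, swap → [3, 1, 0, -2, -3, -12, -15, -8]

[3, 1, 0, -2, -3, -12, -15, -8]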